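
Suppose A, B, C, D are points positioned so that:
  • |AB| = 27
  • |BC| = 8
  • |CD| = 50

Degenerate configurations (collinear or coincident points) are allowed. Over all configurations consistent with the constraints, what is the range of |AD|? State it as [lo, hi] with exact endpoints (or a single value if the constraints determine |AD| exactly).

|AD| ∈ [15, 85]  (≈ [15.0000, 85.0000])

|AB| ∈ {27}
|BC| ∈ {8}
|CD| ∈ {50}
|AC| ∈ [19, 35]
|BD| ∈ [42, 58]
|AD| ∈ [15, 85]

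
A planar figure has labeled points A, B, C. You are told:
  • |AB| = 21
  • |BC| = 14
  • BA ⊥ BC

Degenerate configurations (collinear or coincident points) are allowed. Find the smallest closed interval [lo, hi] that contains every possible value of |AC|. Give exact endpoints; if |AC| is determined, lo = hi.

|AB| ∈ {21}
|BC| ∈ {14}
|AC| ∈ {7·√(13)}

|AC| = 7·√(13)  (≈ 25.2389)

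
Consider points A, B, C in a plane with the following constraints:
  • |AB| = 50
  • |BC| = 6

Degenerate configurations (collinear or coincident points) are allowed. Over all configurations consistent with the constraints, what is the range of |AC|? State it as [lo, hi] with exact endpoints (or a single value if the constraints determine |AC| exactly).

|AB| ∈ {50}
|BC| ∈ {6}
|AC| ∈ [44, 56]

|AC| ∈ [44, 56]  (≈ [44.0000, 56.0000])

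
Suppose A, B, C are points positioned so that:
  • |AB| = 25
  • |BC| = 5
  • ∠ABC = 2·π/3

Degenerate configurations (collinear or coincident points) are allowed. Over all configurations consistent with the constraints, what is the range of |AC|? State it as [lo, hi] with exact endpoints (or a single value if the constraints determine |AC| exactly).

|AB| ∈ {25}
|BC| ∈ {5}
|AC| ∈ {5·√(31)}

|AC| = 5·√(31)  (≈ 27.8388)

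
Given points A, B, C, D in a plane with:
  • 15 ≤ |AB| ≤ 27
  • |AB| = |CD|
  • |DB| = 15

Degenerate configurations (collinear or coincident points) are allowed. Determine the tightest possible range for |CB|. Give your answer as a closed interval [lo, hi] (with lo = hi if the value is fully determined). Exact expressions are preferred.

|CB| ∈ [0, 42]  (≈ [0.0000, 42.0000])

|AB| ∈ [15, 27]
|BD| ∈ {15}
|CD| ∈ [15, 27]
|AD| ∈ [0, 42]
|BC| ∈ [0, 42]
|AC| ∈ [0, 69]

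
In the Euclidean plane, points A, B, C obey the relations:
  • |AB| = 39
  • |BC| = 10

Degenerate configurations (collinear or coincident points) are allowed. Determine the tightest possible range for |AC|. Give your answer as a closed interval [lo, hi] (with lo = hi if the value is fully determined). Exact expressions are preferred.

|AC| ∈ [29, 49]  (≈ [29.0000, 49.0000])

|AB| ∈ {39}
|BC| ∈ {10}
|AC| ∈ [29, 49]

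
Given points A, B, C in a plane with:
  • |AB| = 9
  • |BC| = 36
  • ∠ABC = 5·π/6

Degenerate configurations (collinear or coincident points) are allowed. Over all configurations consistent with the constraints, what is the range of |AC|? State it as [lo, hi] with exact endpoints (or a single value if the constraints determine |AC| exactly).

|AC| = 9·√(4·√(3) + 17)  (≈ 44.0248)

|AB| ∈ {9}
|BC| ∈ {36}
|AC| ∈ {9·√(4·√(3) + 17)}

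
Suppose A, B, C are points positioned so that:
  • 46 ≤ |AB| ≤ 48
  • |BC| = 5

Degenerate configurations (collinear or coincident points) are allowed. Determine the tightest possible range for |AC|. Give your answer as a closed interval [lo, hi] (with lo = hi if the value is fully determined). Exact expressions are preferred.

|AC| ∈ [41, 53]  (≈ [41.0000, 53.0000])

|AB| ∈ [46, 48]
|BC| ∈ {5}
|AC| ∈ [41, 53]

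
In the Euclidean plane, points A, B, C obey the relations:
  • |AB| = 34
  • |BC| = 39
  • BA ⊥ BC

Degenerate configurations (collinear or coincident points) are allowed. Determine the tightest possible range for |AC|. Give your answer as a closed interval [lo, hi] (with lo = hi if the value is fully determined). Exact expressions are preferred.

|AC| = √(2677)  (≈ 51.7397)

|AB| ∈ {34}
|BC| ∈ {39}
|AC| ∈ {√(2677)}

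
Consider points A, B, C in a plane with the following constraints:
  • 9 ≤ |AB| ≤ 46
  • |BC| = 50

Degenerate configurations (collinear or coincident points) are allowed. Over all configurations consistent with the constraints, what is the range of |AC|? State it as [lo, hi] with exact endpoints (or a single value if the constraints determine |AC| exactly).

|AB| ∈ [9, 46]
|BC| ∈ {50}
|AC| ∈ [4, 96]

|AC| ∈ [4, 96]  (≈ [4.0000, 96.0000])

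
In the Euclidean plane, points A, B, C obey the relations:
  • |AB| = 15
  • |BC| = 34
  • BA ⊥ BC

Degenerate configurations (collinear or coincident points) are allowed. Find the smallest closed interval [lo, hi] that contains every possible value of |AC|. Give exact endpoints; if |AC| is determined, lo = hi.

|AC| = √(1381)  (≈ 37.1618)

|AB| ∈ {15}
|BC| ∈ {34}
|AC| ∈ {√(1381)}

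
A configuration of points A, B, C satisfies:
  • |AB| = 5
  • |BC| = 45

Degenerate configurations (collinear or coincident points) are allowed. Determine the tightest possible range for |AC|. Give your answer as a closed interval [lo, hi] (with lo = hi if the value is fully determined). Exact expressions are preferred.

|AC| ∈ [40, 50]  (≈ [40.0000, 50.0000])

|AB| ∈ {5}
|BC| ∈ {45}
|AC| ∈ [40, 50]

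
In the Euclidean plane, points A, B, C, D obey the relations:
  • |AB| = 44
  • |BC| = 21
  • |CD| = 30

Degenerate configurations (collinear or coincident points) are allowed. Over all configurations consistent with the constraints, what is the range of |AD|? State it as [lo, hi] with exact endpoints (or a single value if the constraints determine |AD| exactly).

|AD| ∈ [0, 95]  (≈ [0.0000, 95.0000])

|AB| ∈ {44}
|BC| ∈ {21}
|CD| ∈ {30}
|AC| ∈ [23, 65]
|BD| ∈ [9, 51]
|AD| ∈ [0, 95]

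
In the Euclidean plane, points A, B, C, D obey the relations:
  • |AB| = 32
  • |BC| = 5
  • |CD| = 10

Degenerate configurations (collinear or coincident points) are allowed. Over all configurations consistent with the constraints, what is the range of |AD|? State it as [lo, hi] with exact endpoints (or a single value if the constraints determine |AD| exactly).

|AB| ∈ {32}
|BC| ∈ {5}
|CD| ∈ {10}
|AC| ∈ [27, 37]
|BD| ∈ [5, 15]
|AD| ∈ [17, 47]

|AD| ∈ [17, 47]  (≈ [17.0000, 47.0000])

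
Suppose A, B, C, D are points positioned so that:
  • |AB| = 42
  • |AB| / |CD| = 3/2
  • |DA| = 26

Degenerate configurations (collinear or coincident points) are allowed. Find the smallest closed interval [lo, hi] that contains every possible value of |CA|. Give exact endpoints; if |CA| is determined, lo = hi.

|AB| ∈ {42}
|AD| ∈ {26}
|CD| ∈ {28}
|BD| ∈ [16, 68]
|AC| ∈ [2, 54]
|BC| ∈ [0, 96]

|CA| ∈ [2, 54]  (≈ [2.0000, 54.0000])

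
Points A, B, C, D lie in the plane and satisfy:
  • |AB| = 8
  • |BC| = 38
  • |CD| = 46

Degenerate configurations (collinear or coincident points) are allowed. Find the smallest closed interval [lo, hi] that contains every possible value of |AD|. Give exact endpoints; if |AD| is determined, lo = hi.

|AB| ∈ {8}
|BC| ∈ {38}
|CD| ∈ {46}
|AC| ∈ [30, 46]
|BD| ∈ [8, 84]
|AD| ∈ [0, 92]

|AD| ∈ [0, 92]  (≈ [0.0000, 92.0000])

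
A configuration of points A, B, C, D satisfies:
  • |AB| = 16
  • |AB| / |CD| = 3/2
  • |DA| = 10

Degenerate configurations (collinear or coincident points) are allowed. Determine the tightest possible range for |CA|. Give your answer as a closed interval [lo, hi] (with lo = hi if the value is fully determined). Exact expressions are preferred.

|AB| ∈ {16}
|AD| ∈ {10}
|CD| ∈ {32/3}
|BD| ∈ [6, 26]
|AC| ∈ [2/3, 62/3]
|BC| ∈ [0, 110/3]

|CA| ∈ [2/3, 62/3]  (≈ [0.6667, 20.6667])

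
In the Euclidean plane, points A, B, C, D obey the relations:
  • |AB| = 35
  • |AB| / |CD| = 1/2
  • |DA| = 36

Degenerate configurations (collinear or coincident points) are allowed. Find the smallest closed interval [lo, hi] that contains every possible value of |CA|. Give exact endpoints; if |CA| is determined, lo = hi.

|AB| ∈ {35}
|AD| ∈ {36}
|CD| ∈ {70}
|BD| ∈ [1, 71]
|AC| ∈ [34, 106]
|BC| ∈ [0, 141]

|CA| ∈ [34, 106]  (≈ [34.0000, 106.0000])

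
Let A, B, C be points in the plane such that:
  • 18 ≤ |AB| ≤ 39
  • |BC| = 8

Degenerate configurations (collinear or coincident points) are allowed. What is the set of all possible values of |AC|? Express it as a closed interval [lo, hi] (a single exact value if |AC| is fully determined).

|AB| ∈ [18, 39]
|BC| ∈ {8}
|AC| ∈ [10, 47]

|AC| ∈ [10, 47]  (≈ [10.0000, 47.0000])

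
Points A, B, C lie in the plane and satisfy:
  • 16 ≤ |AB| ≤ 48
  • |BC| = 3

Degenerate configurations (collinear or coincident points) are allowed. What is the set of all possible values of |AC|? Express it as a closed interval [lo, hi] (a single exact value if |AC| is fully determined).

|AB| ∈ [16, 48]
|BC| ∈ {3}
|AC| ∈ [13, 51]

|AC| ∈ [13, 51]  (≈ [13.0000, 51.0000])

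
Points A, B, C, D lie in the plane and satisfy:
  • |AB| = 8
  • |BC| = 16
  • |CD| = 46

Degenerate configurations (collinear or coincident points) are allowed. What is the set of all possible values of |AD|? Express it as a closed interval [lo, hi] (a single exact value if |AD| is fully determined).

|AB| ∈ {8}
|BC| ∈ {16}
|CD| ∈ {46}
|AC| ∈ [8, 24]
|BD| ∈ [30, 62]
|AD| ∈ [22, 70]

|AD| ∈ [22, 70]  (≈ [22.0000, 70.0000])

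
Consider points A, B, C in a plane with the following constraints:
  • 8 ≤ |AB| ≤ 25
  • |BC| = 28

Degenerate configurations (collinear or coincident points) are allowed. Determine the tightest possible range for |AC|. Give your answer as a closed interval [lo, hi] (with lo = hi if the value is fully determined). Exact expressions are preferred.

|AB| ∈ [8, 25]
|BC| ∈ {28}
|AC| ∈ [3, 53]

|AC| ∈ [3, 53]  (≈ [3.0000, 53.0000])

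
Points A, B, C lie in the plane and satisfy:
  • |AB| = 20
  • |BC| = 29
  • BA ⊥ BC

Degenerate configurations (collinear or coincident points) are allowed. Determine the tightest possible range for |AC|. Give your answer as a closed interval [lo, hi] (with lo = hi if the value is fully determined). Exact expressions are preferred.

|AB| ∈ {20}
|BC| ∈ {29}
|AC| ∈ {√(1241)}

|AC| = √(1241)  (≈ 35.2278)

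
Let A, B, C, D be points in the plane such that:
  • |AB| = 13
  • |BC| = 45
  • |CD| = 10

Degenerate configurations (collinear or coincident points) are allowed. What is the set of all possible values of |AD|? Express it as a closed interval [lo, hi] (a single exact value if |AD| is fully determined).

|AD| ∈ [22, 68]  (≈ [22.0000, 68.0000])

|AB| ∈ {13}
|BC| ∈ {45}
|CD| ∈ {10}
|AC| ∈ [32, 58]
|BD| ∈ [35, 55]
|AD| ∈ [22, 68]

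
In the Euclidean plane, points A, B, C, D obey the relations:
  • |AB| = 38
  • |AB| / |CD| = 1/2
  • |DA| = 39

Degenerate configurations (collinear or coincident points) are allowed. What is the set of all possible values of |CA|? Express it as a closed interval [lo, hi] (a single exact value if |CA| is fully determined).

|CA| ∈ [37, 115]  (≈ [37.0000, 115.0000])

|AB| ∈ {38}
|AD| ∈ {39}
|CD| ∈ {76}
|BD| ∈ [1, 77]
|AC| ∈ [37, 115]
|BC| ∈ [0, 153]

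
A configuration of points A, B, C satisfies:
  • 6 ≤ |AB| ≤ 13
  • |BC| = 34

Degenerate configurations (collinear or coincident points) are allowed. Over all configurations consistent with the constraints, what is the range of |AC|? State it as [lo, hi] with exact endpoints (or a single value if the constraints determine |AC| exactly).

|AC| ∈ [21, 47]  (≈ [21.0000, 47.0000])

|AB| ∈ [6, 13]
|BC| ∈ {34}
|AC| ∈ [21, 47]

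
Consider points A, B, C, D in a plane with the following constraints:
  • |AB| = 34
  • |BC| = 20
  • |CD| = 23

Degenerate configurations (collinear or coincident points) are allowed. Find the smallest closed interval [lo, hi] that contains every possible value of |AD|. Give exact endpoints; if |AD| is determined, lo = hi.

|AB| ∈ {34}
|BC| ∈ {20}
|CD| ∈ {23}
|AC| ∈ [14, 54]
|BD| ∈ [3, 43]
|AD| ∈ [0, 77]

|AD| ∈ [0, 77]  (≈ [0.0000, 77.0000])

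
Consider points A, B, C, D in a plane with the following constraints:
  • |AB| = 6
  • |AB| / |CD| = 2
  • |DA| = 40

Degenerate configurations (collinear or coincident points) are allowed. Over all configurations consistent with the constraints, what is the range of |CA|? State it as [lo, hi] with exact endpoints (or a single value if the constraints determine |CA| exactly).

|AB| ∈ {6}
|AD| ∈ {40}
|CD| ∈ {3}
|BD| ∈ [34, 46]
|AC| ∈ [37, 43]
|BC| ∈ [31, 49]

|CA| ∈ [37, 43]  (≈ [37.0000, 43.0000])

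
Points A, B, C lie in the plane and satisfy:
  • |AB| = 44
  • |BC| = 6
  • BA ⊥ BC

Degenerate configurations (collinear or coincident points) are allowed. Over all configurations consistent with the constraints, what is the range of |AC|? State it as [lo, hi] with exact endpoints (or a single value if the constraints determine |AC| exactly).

|AB| ∈ {44}
|BC| ∈ {6}
|AC| ∈ {2·√(493)}

|AC| = 2·√(493)  (≈ 44.4072)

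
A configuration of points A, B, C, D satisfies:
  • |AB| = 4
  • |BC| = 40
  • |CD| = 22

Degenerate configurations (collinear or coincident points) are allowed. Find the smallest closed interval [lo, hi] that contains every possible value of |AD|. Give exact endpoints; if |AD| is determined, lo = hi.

|AD| ∈ [14, 66]  (≈ [14.0000, 66.0000])

|AB| ∈ {4}
|BC| ∈ {40}
|CD| ∈ {22}
|AC| ∈ [36, 44]
|BD| ∈ [18, 62]
|AD| ∈ [14, 66]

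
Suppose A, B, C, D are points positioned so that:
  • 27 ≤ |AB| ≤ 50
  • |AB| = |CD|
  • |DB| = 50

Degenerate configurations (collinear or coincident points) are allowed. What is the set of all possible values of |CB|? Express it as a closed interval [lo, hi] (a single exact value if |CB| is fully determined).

|CB| ∈ [0, 100]  (≈ [0.0000, 100.0000])

|AB| ∈ [27, 50]
|BD| ∈ {50}
|CD| ∈ [27, 50]
|AD| ∈ [0, 100]
|BC| ∈ [0, 100]
|AC| ∈ [0, 150]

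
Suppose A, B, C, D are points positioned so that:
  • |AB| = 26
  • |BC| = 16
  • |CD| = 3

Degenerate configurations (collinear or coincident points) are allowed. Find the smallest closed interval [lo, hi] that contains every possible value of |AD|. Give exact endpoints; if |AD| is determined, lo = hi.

|AD| ∈ [7, 45]  (≈ [7.0000, 45.0000])

|AB| ∈ {26}
|BC| ∈ {16}
|CD| ∈ {3}
|AC| ∈ [10, 42]
|BD| ∈ [13, 19]
|AD| ∈ [7, 45]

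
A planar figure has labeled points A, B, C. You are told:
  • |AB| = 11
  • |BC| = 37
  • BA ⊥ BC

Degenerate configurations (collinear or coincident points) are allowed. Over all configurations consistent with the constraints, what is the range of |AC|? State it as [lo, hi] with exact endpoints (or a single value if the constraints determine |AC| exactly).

|AB| ∈ {11}
|BC| ∈ {37}
|AC| ∈ {√(1490)}

|AC| = √(1490)  (≈ 38.6005)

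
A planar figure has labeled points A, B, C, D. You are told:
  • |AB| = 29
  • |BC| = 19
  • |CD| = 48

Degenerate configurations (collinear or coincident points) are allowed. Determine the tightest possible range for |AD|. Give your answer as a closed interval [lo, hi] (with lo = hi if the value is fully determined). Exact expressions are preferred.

|AB| ∈ {29}
|BC| ∈ {19}
|CD| ∈ {48}
|AC| ∈ [10, 48]
|BD| ∈ [29, 67]
|AD| ∈ [0, 96]

|AD| ∈ [0, 96]  (≈ [0.0000, 96.0000])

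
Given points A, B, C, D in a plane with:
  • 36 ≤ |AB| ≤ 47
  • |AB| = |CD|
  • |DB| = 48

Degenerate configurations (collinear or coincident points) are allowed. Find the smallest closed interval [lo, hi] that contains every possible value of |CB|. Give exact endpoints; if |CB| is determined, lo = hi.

|CB| ∈ [1, 95]  (≈ [1.0000, 95.0000])

|AB| ∈ [36, 47]
|BD| ∈ {48}
|CD| ∈ [36, 47]
|AD| ∈ [1, 95]
|BC| ∈ [1, 95]
|AC| ∈ [0, 142]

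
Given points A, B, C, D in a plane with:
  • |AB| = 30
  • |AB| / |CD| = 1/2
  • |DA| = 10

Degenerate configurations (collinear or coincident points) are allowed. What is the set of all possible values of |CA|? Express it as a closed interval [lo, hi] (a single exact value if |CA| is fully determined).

|AB| ∈ {30}
|AD| ∈ {10}
|CD| ∈ {60}
|BD| ∈ [20, 40]
|AC| ∈ [50, 70]
|BC| ∈ [20, 100]

|CA| ∈ [50, 70]  (≈ [50.0000, 70.0000])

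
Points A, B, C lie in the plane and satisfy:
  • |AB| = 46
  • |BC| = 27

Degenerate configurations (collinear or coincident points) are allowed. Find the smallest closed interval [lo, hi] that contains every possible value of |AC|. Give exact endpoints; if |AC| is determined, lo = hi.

|AB| ∈ {46}
|BC| ∈ {27}
|AC| ∈ [19, 73]

|AC| ∈ [19, 73]  (≈ [19.0000, 73.0000])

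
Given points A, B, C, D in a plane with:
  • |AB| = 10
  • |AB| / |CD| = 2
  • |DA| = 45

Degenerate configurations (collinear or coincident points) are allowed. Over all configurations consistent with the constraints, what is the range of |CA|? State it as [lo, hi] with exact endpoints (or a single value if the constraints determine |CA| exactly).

|AB| ∈ {10}
|AD| ∈ {45}
|CD| ∈ {5}
|BD| ∈ [35, 55]
|AC| ∈ [40, 50]
|BC| ∈ [30, 60]

|CA| ∈ [40, 50]  (≈ [40.0000, 50.0000])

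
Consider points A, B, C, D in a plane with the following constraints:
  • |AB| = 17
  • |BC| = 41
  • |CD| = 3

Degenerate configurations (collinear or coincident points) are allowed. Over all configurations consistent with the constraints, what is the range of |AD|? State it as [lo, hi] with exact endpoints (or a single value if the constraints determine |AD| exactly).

|AB| ∈ {17}
|BC| ∈ {41}
|CD| ∈ {3}
|AC| ∈ [24, 58]
|BD| ∈ [38, 44]
|AD| ∈ [21, 61]

|AD| ∈ [21, 61]  (≈ [21.0000, 61.0000])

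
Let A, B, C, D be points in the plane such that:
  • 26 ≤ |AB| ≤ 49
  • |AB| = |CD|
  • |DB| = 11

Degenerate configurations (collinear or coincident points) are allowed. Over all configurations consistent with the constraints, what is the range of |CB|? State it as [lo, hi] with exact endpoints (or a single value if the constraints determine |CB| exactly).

|CB| ∈ [15, 60]  (≈ [15.0000, 60.0000])

|AB| ∈ [26, 49]
|BD| ∈ {11}
|CD| ∈ [26, 49]
|AD| ∈ [15, 60]
|BC| ∈ [15, 60]
|AC| ∈ [0, 109]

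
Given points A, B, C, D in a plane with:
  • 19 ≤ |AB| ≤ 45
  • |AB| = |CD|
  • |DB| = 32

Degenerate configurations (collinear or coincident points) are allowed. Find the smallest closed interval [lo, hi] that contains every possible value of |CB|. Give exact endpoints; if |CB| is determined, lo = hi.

|AB| ∈ [19, 45]
|BD| ∈ {32}
|CD| ∈ [19, 45]
|AD| ∈ [0, 77]
|BC| ∈ [0, 77]
|AC| ∈ [0, 122]

|CB| ∈ [0, 77]  (≈ [0.0000, 77.0000])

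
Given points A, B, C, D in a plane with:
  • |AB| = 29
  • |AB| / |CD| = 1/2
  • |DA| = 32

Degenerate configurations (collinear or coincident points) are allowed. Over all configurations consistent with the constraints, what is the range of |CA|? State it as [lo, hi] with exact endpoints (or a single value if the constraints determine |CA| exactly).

|CA| ∈ [26, 90]  (≈ [26.0000, 90.0000])

|AB| ∈ {29}
|AD| ∈ {32}
|CD| ∈ {58}
|BD| ∈ [3, 61]
|AC| ∈ [26, 90]
|BC| ∈ [0, 119]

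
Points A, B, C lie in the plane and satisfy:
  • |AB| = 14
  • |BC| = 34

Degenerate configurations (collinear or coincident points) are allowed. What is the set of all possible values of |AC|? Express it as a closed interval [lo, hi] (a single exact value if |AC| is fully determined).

|AB| ∈ {14}
|BC| ∈ {34}
|AC| ∈ [20, 48]

|AC| ∈ [20, 48]  (≈ [20.0000, 48.0000])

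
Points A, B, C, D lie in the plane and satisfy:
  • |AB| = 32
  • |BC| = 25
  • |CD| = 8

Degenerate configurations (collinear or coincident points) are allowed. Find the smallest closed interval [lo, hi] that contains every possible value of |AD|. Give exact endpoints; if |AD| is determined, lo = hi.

|AD| ∈ [0, 65]  (≈ [0.0000, 65.0000])

|AB| ∈ {32}
|BC| ∈ {25}
|CD| ∈ {8}
|AC| ∈ [7, 57]
|BD| ∈ [17, 33]
|AD| ∈ [0, 65]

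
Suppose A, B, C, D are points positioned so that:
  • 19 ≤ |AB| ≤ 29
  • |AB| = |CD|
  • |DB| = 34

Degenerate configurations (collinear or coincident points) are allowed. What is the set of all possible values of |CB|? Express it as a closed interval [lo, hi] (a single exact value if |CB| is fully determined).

|CB| ∈ [5, 63]  (≈ [5.0000, 63.0000])

|AB| ∈ [19, 29]
|BD| ∈ {34}
|CD| ∈ [19, 29]
|AD| ∈ [5, 63]
|BC| ∈ [5, 63]
|AC| ∈ [0, 92]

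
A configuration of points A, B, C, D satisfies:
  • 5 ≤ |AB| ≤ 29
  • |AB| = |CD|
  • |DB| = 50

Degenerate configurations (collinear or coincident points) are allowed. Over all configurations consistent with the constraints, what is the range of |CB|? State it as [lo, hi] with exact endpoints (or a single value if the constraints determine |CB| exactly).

|AB| ∈ [5, 29]
|BD| ∈ {50}
|CD| ∈ [5, 29]
|AD| ∈ [21, 79]
|BC| ∈ [21, 79]
|AC| ∈ [0, 108]

|CB| ∈ [21, 79]  (≈ [21.0000, 79.0000])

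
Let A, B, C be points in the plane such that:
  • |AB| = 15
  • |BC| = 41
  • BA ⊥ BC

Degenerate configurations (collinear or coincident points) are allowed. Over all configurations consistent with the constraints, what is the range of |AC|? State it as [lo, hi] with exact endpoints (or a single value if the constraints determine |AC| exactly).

|AC| = √(1906)  (≈ 43.6578)

|AB| ∈ {15}
|BC| ∈ {41}
|AC| ∈ {√(1906)}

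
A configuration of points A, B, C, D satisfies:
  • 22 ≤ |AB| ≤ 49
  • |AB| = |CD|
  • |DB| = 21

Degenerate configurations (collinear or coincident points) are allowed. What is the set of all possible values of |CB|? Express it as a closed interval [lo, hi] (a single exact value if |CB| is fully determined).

|CB| ∈ [1, 70]  (≈ [1.0000, 70.0000])

|AB| ∈ [22, 49]
|BD| ∈ {21}
|CD| ∈ [22, 49]
|AD| ∈ [1, 70]
|BC| ∈ [1, 70]
|AC| ∈ [0, 119]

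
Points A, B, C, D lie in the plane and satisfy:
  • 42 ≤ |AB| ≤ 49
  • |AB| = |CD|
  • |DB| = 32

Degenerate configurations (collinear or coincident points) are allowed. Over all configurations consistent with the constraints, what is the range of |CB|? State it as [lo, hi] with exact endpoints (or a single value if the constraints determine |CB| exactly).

|AB| ∈ [42, 49]
|BD| ∈ {32}
|CD| ∈ [42, 49]
|AD| ∈ [10, 81]
|BC| ∈ [10, 81]
|AC| ∈ [0, 130]

|CB| ∈ [10, 81]  (≈ [10.0000, 81.0000])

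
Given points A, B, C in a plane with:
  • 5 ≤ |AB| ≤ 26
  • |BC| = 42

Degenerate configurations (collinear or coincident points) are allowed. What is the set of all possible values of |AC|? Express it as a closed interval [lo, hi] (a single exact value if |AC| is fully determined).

|AB| ∈ [5, 26]
|BC| ∈ {42}
|AC| ∈ [16, 68]

|AC| ∈ [16, 68]  (≈ [16.0000, 68.0000])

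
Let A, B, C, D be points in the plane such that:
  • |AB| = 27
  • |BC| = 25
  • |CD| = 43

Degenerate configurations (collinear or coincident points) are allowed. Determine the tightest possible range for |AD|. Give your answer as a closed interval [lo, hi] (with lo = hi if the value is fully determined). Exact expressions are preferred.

|AD| ∈ [0, 95]  (≈ [0.0000, 95.0000])

|AB| ∈ {27}
|BC| ∈ {25}
|CD| ∈ {43}
|AC| ∈ [2, 52]
|BD| ∈ [18, 68]
|AD| ∈ [0, 95]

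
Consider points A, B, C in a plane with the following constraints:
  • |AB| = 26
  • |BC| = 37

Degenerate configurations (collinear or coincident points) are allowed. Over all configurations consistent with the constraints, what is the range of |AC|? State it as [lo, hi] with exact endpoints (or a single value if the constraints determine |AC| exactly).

|AC| ∈ [11, 63]  (≈ [11.0000, 63.0000])

|AB| ∈ {26}
|BC| ∈ {37}
|AC| ∈ [11, 63]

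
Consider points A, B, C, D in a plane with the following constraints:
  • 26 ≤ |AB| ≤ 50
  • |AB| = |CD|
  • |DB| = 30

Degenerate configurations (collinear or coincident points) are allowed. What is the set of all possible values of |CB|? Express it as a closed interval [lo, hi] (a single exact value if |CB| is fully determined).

|AB| ∈ [26, 50]
|BD| ∈ {30}
|CD| ∈ [26, 50]
|AD| ∈ [0, 80]
|BC| ∈ [0, 80]
|AC| ∈ [0, 130]

|CB| ∈ [0, 80]  (≈ [0.0000, 80.0000])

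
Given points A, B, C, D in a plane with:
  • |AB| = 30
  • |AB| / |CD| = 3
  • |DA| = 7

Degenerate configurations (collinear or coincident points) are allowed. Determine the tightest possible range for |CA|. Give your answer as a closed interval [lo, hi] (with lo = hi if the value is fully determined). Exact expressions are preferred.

|CA| ∈ [3, 17]  (≈ [3.0000, 17.0000])

|AB| ∈ {30}
|AD| ∈ {7}
|CD| ∈ {10}
|BD| ∈ [23, 37]
|AC| ∈ [3, 17]
|BC| ∈ [13, 47]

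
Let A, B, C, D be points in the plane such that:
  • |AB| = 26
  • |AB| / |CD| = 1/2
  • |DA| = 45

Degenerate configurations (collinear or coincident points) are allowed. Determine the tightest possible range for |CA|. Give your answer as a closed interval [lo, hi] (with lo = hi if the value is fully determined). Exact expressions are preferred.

|AB| ∈ {26}
|AD| ∈ {45}
|CD| ∈ {52}
|BD| ∈ [19, 71]
|AC| ∈ [7, 97]
|BC| ∈ [0, 123]

|CA| ∈ [7, 97]  (≈ [7.0000, 97.0000])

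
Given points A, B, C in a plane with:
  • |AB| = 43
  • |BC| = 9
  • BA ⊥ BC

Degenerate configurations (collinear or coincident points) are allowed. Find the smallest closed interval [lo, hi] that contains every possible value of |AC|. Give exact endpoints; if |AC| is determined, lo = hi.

|AB| ∈ {43}
|BC| ∈ {9}
|AC| ∈ {√(1930)}

|AC| = √(1930)  (≈ 43.9318)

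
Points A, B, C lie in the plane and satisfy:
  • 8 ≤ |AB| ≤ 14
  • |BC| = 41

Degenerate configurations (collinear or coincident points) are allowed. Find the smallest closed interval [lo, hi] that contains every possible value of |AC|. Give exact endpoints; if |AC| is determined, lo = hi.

|AB| ∈ [8, 14]
|BC| ∈ {41}
|AC| ∈ [27, 55]

|AC| ∈ [27, 55]  (≈ [27.0000, 55.0000])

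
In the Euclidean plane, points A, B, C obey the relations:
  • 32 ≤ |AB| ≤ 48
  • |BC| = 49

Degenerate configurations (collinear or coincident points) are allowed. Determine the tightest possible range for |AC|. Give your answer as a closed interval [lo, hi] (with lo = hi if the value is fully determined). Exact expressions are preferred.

|AC| ∈ [1, 97]  (≈ [1.0000, 97.0000])

|AB| ∈ [32, 48]
|BC| ∈ {49}
|AC| ∈ [1, 97]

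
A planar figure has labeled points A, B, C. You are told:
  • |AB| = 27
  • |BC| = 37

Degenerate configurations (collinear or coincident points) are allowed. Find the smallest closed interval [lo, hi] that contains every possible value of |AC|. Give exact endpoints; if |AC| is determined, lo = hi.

|AC| ∈ [10, 64]  (≈ [10.0000, 64.0000])

|AB| ∈ {27}
|BC| ∈ {37}
|AC| ∈ [10, 64]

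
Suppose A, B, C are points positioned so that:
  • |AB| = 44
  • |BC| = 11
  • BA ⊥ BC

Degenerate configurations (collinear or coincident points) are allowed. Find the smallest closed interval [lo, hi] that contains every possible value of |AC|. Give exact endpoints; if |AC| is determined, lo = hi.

|AC| = 11·√(17)  (≈ 45.3542)

|AB| ∈ {44}
|BC| ∈ {11}
|AC| ∈ {11·√(17)}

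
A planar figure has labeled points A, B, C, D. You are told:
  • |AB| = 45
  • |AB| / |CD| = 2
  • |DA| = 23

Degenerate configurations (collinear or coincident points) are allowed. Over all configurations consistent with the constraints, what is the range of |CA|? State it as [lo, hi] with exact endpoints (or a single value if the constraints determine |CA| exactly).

|CA| ∈ [1/2, 91/2]  (≈ [0.5000, 45.5000])

|AB| ∈ {45}
|AD| ∈ {23}
|CD| ∈ {45/2}
|BD| ∈ [22, 68]
|AC| ∈ [1/2, 91/2]
|BC| ∈ [0, 181/2]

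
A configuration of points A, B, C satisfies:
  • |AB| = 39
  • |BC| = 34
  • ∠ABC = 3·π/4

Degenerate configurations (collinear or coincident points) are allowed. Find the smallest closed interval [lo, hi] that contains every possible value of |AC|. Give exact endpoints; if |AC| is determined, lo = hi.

|AB| ∈ {39}
|BC| ∈ {34}
|AC| ∈ {√(1326·√(2) + 2677)}

|AC| = √(1326·√(2) + 2677)  (≈ 67.4703)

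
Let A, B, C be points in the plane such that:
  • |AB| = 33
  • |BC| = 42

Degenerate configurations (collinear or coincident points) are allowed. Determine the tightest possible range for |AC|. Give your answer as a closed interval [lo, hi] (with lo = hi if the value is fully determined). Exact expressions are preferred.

|AB| ∈ {33}
|BC| ∈ {42}
|AC| ∈ [9, 75]

|AC| ∈ [9, 75]  (≈ [9.0000, 75.0000])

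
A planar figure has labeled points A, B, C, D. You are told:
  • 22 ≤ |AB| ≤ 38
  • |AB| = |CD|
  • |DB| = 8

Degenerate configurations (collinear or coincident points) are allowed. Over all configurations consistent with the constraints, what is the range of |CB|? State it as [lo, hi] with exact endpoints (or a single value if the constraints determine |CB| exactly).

|AB| ∈ [22, 38]
|BD| ∈ {8}
|CD| ∈ [22, 38]
|AD| ∈ [14, 46]
|BC| ∈ [14, 46]
|AC| ∈ [0, 84]

|CB| ∈ [14, 46]  (≈ [14.0000, 46.0000])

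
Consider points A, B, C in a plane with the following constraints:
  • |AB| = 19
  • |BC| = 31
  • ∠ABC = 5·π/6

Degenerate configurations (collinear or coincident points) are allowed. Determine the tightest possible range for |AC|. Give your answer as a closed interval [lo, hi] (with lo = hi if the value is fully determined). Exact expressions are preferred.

|AC| = √(589·√(3) + 1322)  (≈ 48.3961)

|AB| ∈ {19}
|BC| ∈ {31}
|AC| ∈ {√(589·√(3) + 1322)}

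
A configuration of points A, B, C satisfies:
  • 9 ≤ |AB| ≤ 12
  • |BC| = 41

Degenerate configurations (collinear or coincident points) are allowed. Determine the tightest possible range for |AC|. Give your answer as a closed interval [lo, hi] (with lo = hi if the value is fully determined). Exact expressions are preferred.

|AC| ∈ [29, 53]  (≈ [29.0000, 53.0000])

|AB| ∈ [9, 12]
|BC| ∈ {41}
|AC| ∈ [29, 53]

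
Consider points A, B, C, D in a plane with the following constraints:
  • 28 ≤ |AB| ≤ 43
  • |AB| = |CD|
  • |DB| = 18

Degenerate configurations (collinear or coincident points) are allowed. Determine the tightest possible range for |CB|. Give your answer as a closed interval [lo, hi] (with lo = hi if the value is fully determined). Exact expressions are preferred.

|AB| ∈ [28, 43]
|BD| ∈ {18}
|CD| ∈ [28, 43]
|AD| ∈ [10, 61]
|BC| ∈ [10, 61]
|AC| ∈ [0, 104]

|CB| ∈ [10, 61]  (≈ [10.0000, 61.0000])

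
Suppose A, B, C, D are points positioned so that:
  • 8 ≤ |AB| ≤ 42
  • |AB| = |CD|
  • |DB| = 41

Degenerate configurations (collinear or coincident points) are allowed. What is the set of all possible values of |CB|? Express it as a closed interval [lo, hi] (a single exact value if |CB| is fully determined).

|CB| ∈ [0, 83]  (≈ [0.0000, 83.0000])

|AB| ∈ [8, 42]
|BD| ∈ {41}
|CD| ∈ [8, 42]
|AD| ∈ [0, 83]
|BC| ∈ [0, 83]
|AC| ∈ [0, 125]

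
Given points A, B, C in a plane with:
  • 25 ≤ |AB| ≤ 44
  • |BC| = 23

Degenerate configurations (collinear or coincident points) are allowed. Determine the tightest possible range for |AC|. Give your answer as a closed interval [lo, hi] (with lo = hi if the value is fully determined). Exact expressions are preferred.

|AC| ∈ [2, 67]  (≈ [2.0000, 67.0000])

|AB| ∈ [25, 44]
|BC| ∈ {23}
|AC| ∈ [2, 67]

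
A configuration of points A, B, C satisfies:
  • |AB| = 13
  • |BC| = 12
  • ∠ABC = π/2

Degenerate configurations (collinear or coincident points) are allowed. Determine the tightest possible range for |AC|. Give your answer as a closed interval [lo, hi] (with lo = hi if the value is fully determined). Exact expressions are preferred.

|AC| = √(313)  (≈ 17.6918)

|AB| ∈ {13}
|BC| ∈ {12}
|AC| ∈ {√(313)}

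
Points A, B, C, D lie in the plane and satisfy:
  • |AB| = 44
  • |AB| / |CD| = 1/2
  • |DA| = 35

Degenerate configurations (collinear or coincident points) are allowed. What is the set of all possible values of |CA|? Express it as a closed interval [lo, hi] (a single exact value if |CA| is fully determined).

|CA| ∈ [53, 123]  (≈ [53.0000, 123.0000])

|AB| ∈ {44}
|AD| ∈ {35}
|CD| ∈ {88}
|BD| ∈ [9, 79]
|AC| ∈ [53, 123]
|BC| ∈ [9, 167]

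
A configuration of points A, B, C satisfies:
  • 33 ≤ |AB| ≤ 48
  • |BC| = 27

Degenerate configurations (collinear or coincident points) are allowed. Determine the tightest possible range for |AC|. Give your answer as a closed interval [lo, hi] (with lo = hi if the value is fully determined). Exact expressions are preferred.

|AB| ∈ [33, 48]
|BC| ∈ {27}
|AC| ∈ [6, 75]

|AC| ∈ [6, 75]  (≈ [6.0000, 75.0000])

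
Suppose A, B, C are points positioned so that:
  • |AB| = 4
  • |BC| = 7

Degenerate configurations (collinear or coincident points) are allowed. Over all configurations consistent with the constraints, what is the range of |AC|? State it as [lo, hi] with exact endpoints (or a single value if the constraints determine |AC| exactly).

|AC| ∈ [3, 11]  (≈ [3.0000, 11.0000])

|AB| ∈ {4}
|BC| ∈ {7}
|AC| ∈ [3, 11]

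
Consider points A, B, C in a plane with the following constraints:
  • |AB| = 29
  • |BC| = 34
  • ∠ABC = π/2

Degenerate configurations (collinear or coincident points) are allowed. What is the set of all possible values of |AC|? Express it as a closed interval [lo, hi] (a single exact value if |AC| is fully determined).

|AB| ∈ {29}
|BC| ∈ {34}
|AC| ∈ {√(1997)}

|AC| = √(1997)  (≈ 44.6878)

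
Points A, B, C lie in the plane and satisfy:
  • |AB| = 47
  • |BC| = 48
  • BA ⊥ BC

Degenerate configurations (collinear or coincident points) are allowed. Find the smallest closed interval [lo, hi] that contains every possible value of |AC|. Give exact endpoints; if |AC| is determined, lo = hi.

|AB| ∈ {47}
|BC| ∈ {48}
|AC| ∈ {√(4513)}

|AC| = √(4513)  (≈ 67.1789)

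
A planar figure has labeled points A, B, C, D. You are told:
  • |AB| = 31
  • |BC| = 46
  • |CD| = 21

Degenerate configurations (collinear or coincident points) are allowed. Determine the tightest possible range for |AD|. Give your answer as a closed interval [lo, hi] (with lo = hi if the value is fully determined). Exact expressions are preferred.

|AB| ∈ {31}
|BC| ∈ {46}
|CD| ∈ {21}
|AC| ∈ [15, 77]
|BD| ∈ [25, 67]
|AD| ∈ [0, 98]

|AD| ∈ [0, 98]  (≈ [0.0000, 98.0000])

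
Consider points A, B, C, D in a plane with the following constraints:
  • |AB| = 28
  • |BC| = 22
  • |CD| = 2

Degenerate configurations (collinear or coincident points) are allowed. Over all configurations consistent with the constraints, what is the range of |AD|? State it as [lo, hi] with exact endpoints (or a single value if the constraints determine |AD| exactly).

|AB| ∈ {28}
|BC| ∈ {22}
|CD| ∈ {2}
|AC| ∈ [6, 50]
|BD| ∈ [20, 24]
|AD| ∈ [4, 52]

|AD| ∈ [4, 52]  (≈ [4.0000, 52.0000])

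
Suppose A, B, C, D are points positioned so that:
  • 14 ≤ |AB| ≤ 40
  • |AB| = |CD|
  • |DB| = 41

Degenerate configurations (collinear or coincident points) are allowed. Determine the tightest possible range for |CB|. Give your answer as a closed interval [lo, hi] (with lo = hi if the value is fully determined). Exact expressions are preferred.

|AB| ∈ [14, 40]
|BD| ∈ {41}
|CD| ∈ [14, 40]
|AD| ∈ [1, 81]
|BC| ∈ [1, 81]
|AC| ∈ [0, 121]

|CB| ∈ [1, 81]  (≈ [1.0000, 81.0000])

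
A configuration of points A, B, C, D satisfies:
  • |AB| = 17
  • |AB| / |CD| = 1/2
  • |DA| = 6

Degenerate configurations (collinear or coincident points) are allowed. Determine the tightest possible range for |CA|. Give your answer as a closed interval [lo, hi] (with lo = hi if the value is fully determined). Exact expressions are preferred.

|CA| ∈ [28, 40]  (≈ [28.0000, 40.0000])

|AB| ∈ {17}
|AD| ∈ {6}
|CD| ∈ {34}
|BD| ∈ [11, 23]
|AC| ∈ [28, 40]
|BC| ∈ [11, 57]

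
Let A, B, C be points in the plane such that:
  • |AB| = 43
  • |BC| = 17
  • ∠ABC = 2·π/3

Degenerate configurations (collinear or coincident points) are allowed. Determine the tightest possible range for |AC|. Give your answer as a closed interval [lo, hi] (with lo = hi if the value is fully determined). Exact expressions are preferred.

|AC| = √(2869)  (≈ 53.5630)

|AB| ∈ {43}
|BC| ∈ {17}
|AC| ∈ {√(2869)}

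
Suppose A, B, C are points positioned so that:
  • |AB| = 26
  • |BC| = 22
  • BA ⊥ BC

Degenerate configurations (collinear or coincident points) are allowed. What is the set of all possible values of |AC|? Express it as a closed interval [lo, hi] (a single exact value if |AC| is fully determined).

|AB| ∈ {26}
|BC| ∈ {22}
|AC| ∈ {2·√(290)}

|AC| = 2·√(290)  (≈ 34.0588)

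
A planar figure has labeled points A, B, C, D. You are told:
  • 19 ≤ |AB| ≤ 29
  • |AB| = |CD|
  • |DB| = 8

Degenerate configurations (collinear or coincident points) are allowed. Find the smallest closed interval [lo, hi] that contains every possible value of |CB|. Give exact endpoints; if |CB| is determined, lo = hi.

|AB| ∈ [19, 29]
|BD| ∈ {8}
|CD| ∈ [19, 29]
|AD| ∈ [11, 37]
|BC| ∈ [11, 37]
|AC| ∈ [0, 66]

|CB| ∈ [11, 37]  (≈ [11.0000, 37.0000])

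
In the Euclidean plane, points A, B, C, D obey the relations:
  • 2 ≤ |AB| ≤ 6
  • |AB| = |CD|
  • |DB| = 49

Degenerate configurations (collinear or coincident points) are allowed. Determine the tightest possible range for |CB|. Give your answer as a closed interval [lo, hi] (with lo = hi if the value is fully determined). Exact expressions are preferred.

|CB| ∈ [43, 55]  (≈ [43.0000, 55.0000])

|AB| ∈ [2, 6]
|BD| ∈ {49}
|CD| ∈ [2, 6]
|AD| ∈ [43, 55]
|BC| ∈ [43, 55]
|AC| ∈ [37, 61]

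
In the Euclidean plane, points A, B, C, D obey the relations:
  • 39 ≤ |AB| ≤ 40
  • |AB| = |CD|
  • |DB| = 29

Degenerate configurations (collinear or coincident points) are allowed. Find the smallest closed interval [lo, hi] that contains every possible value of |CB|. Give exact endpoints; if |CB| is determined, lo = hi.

|CB| ∈ [10, 69]  (≈ [10.0000, 69.0000])

|AB| ∈ [39, 40]
|BD| ∈ {29}
|CD| ∈ [39, 40]
|AD| ∈ [10, 69]
|BC| ∈ [10, 69]
|AC| ∈ [0, 109]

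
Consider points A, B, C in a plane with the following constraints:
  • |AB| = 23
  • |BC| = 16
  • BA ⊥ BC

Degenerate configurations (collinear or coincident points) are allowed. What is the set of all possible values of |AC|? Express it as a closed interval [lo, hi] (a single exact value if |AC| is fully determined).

|AC| = √(785)  (≈ 28.0179)

|AB| ∈ {23}
|BC| ∈ {16}
|AC| ∈ {√(785)}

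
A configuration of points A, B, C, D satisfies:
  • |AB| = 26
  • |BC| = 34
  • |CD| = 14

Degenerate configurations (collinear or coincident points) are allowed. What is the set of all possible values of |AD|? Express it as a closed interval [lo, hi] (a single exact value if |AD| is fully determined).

|AD| ∈ [0, 74]  (≈ [0.0000, 74.0000])

|AB| ∈ {26}
|BC| ∈ {34}
|CD| ∈ {14}
|AC| ∈ [8, 60]
|BD| ∈ [20, 48]
|AD| ∈ [0, 74]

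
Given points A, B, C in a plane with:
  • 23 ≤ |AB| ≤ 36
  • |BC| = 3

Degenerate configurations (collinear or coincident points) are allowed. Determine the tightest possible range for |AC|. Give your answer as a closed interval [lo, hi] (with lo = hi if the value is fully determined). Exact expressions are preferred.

|AB| ∈ [23, 36]
|BC| ∈ {3}
|AC| ∈ [20, 39]

|AC| ∈ [20, 39]  (≈ [20.0000, 39.0000])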